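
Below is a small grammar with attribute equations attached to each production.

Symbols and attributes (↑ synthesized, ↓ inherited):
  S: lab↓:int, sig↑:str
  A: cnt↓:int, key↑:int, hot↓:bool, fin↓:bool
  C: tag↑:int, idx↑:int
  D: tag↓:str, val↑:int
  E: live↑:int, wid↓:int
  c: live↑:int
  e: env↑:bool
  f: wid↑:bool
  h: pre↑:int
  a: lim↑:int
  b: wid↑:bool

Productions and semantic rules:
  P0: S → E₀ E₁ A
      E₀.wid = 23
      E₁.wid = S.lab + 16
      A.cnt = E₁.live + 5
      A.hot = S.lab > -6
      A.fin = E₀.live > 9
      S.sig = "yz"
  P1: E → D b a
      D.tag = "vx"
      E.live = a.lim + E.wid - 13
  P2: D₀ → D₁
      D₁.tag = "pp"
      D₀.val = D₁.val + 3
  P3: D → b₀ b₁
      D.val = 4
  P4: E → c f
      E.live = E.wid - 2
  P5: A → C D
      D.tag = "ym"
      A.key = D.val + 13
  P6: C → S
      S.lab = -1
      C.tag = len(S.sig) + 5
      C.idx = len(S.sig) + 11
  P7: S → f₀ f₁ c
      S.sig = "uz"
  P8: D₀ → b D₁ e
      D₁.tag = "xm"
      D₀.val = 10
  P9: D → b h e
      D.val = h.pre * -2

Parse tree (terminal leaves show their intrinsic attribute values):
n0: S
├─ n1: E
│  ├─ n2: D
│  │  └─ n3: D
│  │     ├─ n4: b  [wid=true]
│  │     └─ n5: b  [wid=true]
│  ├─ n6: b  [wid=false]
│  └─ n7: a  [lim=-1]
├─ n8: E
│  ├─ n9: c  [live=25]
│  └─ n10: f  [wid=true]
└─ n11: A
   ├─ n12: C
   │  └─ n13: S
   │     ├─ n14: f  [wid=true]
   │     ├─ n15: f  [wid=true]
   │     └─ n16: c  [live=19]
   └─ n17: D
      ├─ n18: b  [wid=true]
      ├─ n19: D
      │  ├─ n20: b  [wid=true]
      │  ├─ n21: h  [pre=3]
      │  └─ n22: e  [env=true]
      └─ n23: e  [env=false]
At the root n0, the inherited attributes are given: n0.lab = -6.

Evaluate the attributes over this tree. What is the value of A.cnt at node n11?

13

1. n0.lab = -6  [given at root]
2. n1.wid = 23  [23]
3. n2.tag = "vx"  ["vx"]
4. n3.tag = "pp"  ["pp"]
5. n4.wid = true  [terminal]
6. n5.wid = true  [terminal]
7. n3.val = 4  [4]
8. n2.val = 7  [D₁.val + 3]
9. n6.wid = false  [terminal]
10. n7.lim = -1  [terminal]
11. n1.live = 9  [a.lim + E.wid - 13]
12. n8.wid = 10  [S.lab + 16]
13. n9.live = 25  [terminal]
14. n10.wid = true  [terminal]
15. n8.live = 8  [E.wid - 2]
16. n11.cnt = 13  [E₁.live + 5]
17. n11.hot = false  [S.lab > -6]
18. n11.fin = false  [E₀.live > 9]
19. n13.lab = -1  [-1]
20. n14.wid = true  [terminal]
21. n15.wid = true  [terminal]
22. n16.live = 19  [terminal]
23. n13.sig = "uz"  ["uz"]
24. n12.tag = 7  [len(S.sig) + 5]
25. n12.idx = 13  [len(S.sig) + 11]
26. n17.tag = "ym"  ["ym"]
27. n18.wid = true  [terminal]
28. n19.tag = "xm"  ["xm"]
29. n20.wid = true  [terminal]
30. n21.pre = 3  [terminal]
31. n22.env = true  [terminal]
32. n19.val = -6  [h.pre * -2]
33. n23.env = false  [terminal]
34. n17.val = 10  [10]
35. n11.key = 23  [D.val + 13]
36. n0.sig = "yz"  ["yz"]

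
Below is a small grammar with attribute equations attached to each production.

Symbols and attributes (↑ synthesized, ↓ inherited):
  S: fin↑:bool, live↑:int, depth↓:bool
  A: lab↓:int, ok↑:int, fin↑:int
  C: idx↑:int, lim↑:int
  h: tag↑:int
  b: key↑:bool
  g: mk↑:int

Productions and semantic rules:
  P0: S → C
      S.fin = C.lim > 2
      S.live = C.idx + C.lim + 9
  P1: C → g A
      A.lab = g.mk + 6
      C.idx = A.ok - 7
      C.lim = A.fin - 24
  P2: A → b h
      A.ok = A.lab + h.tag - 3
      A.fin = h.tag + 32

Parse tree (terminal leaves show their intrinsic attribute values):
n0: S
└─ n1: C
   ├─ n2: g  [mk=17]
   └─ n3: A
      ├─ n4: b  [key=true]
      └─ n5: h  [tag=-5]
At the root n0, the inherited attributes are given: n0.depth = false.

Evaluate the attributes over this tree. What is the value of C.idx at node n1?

8

1. n0.depth = false  [given at root]
2. n2.mk = 17  [terminal]
3. n3.lab = 23  [g.mk + 6]
4. n4.key = true  [terminal]
5. n5.tag = -5  [terminal]
6. n3.ok = 15  [A.lab + h.tag - 3]
7. n3.fin = 27  [h.tag + 32]
8. n1.idx = 8  [A.ok - 7]
9. n1.lim = 3  [A.fin - 24]
10. n0.fin = true  [C.lim > 2]
11. n0.live = 20  [C.idx + C.lim + 9]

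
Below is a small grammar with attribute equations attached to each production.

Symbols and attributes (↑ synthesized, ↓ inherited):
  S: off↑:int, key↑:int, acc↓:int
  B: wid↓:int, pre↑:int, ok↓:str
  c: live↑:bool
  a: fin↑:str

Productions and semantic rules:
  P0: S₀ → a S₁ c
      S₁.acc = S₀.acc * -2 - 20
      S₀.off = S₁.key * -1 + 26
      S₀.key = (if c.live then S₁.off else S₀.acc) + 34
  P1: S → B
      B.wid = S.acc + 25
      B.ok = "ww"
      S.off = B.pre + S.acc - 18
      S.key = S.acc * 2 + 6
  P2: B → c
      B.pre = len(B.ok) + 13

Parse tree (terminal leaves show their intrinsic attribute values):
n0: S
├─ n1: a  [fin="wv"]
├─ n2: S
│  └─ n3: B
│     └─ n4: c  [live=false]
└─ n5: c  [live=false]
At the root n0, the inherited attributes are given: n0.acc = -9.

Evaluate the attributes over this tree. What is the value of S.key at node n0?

1. n0.acc = -9  [given at root]
2. n1.fin = "wv"  [terminal]
3. n2.acc = -2  [S₀.acc * -2 - 20]
4. n3.wid = 23  [S.acc + 25]
5. n3.ok = "ww"  ["ww"]
6. n4.live = false  [terminal]
7. n3.pre = 15  [len(B.ok) + 13]
8. n2.off = -5  [B.pre + S.acc - 18]
9. n2.key = 2  [S.acc * 2 + 6]
10. n5.live = false  [terminal]
11. n0.off = 24  [S₁.key * -1 + 26]
12. n0.key = 25  [(if c.live then S₁.off else S₀.acc) + 34]

25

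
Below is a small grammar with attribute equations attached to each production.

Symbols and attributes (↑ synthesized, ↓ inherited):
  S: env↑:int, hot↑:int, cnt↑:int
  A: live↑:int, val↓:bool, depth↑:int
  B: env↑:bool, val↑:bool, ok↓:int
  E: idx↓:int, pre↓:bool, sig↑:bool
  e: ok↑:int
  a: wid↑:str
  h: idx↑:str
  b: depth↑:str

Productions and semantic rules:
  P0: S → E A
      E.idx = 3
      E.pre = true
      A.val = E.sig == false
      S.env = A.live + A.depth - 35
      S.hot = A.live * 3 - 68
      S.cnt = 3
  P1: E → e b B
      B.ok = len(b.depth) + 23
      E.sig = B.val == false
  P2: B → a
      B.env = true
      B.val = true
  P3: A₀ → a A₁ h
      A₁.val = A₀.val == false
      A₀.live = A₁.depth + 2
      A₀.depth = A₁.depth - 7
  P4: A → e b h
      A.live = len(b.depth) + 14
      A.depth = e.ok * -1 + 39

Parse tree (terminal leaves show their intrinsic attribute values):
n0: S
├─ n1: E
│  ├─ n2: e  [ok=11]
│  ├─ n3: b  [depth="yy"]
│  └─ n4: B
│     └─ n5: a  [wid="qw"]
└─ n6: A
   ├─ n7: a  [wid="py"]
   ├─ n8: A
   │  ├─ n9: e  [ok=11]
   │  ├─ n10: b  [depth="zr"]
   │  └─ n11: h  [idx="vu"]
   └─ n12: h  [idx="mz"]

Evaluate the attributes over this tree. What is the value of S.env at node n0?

1. n1.idx = 3  [3]
2. n1.pre = true  [true]
3. n2.ok = 11  [terminal]
4. n3.depth = "yy"  [terminal]
5. n4.ok = 25  [len(b.depth) + 23]
6. n5.wid = "qw"  [terminal]
7. n4.env = true  [true]
8. n4.val = true  [true]
9. n1.sig = false  [B.val == false]
10. n6.val = true  [E.sig == false]
11. n7.wid = "py"  [terminal]
12. n8.val = false  [A₀.val == false]
13. n9.ok = 11  [terminal]
14. n10.depth = "zr"  [terminal]
15. n11.idx = "vu"  [terminal]
16. n8.live = 16  [len(b.depth) + 14]
17. n8.depth = 28  [e.ok * -1 + 39]
18. n12.idx = "mz"  [terminal]
19. n6.live = 30  [A₁.depth + 2]
20. n6.depth = 21  [A₁.depth - 7]
21. n0.env = 16  [A.live + A.depth - 35]
22. n0.hot = 22  [A.live * 3 - 68]
23. n0.cnt = 3  [3]

16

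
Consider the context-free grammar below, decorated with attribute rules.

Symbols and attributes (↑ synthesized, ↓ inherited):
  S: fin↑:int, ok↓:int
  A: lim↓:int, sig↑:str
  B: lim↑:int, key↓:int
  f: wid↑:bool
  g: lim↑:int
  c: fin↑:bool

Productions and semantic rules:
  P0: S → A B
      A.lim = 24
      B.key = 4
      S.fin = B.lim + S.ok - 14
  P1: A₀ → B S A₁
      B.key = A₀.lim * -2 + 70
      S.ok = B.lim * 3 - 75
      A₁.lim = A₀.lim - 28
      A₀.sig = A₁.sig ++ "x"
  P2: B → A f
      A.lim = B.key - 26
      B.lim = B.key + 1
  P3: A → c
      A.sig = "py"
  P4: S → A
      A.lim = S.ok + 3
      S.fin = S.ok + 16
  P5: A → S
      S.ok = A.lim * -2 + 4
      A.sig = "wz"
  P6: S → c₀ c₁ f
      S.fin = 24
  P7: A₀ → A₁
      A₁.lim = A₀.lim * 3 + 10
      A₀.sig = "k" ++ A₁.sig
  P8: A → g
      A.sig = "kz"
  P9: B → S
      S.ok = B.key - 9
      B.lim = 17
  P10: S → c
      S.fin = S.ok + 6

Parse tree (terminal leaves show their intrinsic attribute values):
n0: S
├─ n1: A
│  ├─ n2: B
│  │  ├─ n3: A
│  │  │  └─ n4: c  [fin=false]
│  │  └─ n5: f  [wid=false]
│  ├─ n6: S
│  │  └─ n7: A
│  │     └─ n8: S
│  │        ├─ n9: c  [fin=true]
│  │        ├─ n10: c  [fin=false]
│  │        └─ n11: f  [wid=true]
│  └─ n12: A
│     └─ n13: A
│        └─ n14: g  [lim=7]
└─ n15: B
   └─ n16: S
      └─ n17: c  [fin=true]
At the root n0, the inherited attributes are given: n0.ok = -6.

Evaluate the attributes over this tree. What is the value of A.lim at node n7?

1. n0.ok = -6  [given at root]
2. n1.lim = 24  [24]
3. n2.key = 22  [A₀.lim * -2 + 70]
4. n3.lim = -4  [B.key - 26]
5. n4.fin = false  [terminal]
6. n3.sig = "py"  ["py"]
7. n5.wid = false  [terminal]
8. n2.lim = 23  [B.key + 1]
9. n6.ok = -6  [B.lim * 3 - 75]
10. n7.lim = -3  [S.ok + 3]
11. n8.ok = 10  [A.lim * -2 + 4]
12. n9.fin = true  [terminal]
13. n10.fin = false  [terminal]
14. n11.wid = true  [terminal]
15. n8.fin = 24  [24]
16. n7.sig = "wz"  ["wz"]
17. n6.fin = 10  [S.ok + 16]
18. n12.lim = -4  [A₀.lim - 28]
19. n13.lim = -2  [A₀.lim * 3 + 10]
20. n14.lim = 7  [terminal]
21. n13.sig = "kz"  ["kz"]
22. n12.sig = "kkz"  ["k" ++ A₁.sig]
23. n1.sig = "kkzx"  [A₁.sig ++ "x"]
24. n15.key = 4  [4]
25. n16.ok = -5  [B.key - 9]
26. n17.fin = true  [terminal]
27. n16.fin = 1  [S.ok + 6]
28. n15.lim = 17  [17]
29. n0.fin = -3  [B.lim + S.ok - 14]

-3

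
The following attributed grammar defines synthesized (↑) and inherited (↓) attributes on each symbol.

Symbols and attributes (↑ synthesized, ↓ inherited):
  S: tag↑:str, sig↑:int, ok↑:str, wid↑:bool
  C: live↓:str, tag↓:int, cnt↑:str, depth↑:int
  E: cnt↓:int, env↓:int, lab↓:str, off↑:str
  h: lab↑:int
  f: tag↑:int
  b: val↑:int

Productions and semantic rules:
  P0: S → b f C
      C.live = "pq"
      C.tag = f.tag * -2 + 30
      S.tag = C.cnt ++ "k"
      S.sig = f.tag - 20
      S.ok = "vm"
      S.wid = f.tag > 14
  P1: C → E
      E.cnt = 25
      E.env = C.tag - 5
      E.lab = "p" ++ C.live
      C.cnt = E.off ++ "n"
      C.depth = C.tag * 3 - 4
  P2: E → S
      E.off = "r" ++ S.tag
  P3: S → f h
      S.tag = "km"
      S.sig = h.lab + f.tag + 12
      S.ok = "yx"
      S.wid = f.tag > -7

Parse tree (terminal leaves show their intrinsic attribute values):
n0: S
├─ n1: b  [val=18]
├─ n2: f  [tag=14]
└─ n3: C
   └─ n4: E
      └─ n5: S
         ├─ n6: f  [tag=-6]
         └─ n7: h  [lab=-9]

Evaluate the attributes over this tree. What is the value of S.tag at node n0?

"rkmnk"

1. n1.val = 18  [terminal]
2. n2.tag = 14  [terminal]
3. n3.live = "pq"  ["pq"]
4. n3.tag = 2  [f.tag * -2 + 30]
5. n4.cnt = 25  [25]
6. n4.env = -3  [C.tag - 5]
7. n4.lab = "ppq"  ["p" ++ C.live]
8. n6.tag = -6  [terminal]
9. n7.lab = -9  [terminal]
10. n5.tag = "km"  ["km"]
11. n5.sig = -3  [h.lab + f.tag + 12]
12. n5.ok = "yx"  ["yx"]
13. n5.wid = true  [f.tag > -7]
14. n4.off = "rkm"  ["r" ++ S.tag]
15. n3.cnt = "rkmn"  [E.off ++ "n"]
16. n3.depth = 2  [C.tag * 3 - 4]
17. n0.tag = "rkmnk"  [C.cnt ++ "k"]
18. n0.sig = -6  [f.tag - 20]
19. n0.ok = "vm"  ["vm"]
20. n0.wid = false  [f.tag > 14]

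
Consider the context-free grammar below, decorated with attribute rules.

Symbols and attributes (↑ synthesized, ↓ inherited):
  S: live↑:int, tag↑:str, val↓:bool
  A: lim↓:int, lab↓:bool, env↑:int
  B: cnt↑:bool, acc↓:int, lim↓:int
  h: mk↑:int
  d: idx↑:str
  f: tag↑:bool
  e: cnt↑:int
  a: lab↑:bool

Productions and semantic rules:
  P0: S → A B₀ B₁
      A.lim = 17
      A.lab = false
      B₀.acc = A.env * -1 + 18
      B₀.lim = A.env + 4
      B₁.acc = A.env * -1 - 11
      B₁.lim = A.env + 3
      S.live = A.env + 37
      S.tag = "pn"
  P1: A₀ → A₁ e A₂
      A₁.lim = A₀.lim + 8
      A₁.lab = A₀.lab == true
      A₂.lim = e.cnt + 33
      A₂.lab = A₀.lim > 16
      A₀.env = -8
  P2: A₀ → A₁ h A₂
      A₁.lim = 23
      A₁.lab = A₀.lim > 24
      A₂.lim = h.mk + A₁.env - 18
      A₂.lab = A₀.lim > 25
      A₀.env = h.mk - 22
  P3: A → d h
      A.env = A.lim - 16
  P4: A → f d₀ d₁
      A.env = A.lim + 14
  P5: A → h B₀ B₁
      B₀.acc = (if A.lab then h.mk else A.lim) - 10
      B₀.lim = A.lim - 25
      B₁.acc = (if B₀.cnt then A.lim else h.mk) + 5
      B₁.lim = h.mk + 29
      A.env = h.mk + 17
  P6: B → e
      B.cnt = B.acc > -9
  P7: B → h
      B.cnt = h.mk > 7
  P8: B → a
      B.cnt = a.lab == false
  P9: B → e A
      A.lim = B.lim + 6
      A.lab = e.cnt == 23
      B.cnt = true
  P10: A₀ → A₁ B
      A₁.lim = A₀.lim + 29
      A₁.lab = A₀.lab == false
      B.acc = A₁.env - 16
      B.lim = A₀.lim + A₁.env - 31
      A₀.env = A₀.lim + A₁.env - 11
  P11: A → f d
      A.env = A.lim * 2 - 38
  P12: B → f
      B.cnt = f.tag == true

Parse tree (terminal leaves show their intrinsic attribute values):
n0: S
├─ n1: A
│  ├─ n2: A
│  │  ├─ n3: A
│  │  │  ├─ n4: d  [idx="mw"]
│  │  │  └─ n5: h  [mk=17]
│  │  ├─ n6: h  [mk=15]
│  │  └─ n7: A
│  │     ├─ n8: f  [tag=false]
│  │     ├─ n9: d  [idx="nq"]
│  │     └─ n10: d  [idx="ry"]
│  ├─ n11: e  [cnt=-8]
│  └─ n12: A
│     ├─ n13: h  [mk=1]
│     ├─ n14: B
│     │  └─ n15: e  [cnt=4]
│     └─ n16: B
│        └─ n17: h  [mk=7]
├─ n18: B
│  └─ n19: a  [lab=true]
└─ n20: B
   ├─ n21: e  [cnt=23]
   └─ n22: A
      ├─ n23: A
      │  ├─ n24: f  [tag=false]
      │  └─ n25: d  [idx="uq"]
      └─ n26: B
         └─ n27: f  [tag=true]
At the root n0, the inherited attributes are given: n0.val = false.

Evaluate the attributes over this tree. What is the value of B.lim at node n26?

1. n0.val = false  [given at root]
2. n1.lim = 17  [17]
3. n1.lab = false  [false]
4. n2.lim = 25  [A₀.lim + 8]
5. n2.lab = false  [A₀.lab == true]
6. n3.lim = 23  [23]
7. n3.lab = true  [A₀.lim > 24]
8. n4.idx = "mw"  [terminal]
9. n5.mk = 17  [terminal]
10. n3.env = 7  [A.lim - 16]
11. n6.mk = 15  [terminal]
12. n7.lim = 4  [h.mk + A₁.env - 18]
13. n7.lab = false  [A₀.lim > 25]
14. n8.tag = false  [terminal]
15. n9.idx = "nq"  [terminal]
16. n10.idx = "ry"  [terminal]
17. n7.env = 18  [A.lim + 14]
18. n2.env = -7  [h.mk - 22]
19. n11.cnt = -8  [terminal]
20. n12.lim = 25  [e.cnt + 33]
21. n12.lab = true  [A₀.lim > 16]
22. n13.mk = 1  [terminal]
23. n14.acc = -9  [(if A.lab then h.mk else A.lim) - 10]
24. n14.lim = 0  [A.lim - 25]
25. n15.cnt = 4  [terminal]
26. n14.cnt = false  [B.acc > -9]
27. n16.acc = 6  [(if B₀.cnt then A.lim else h.mk) + 5]
28. n16.lim = 30  [h.mk + 29]
29. n17.mk = 7  [terminal]
30. n16.cnt = false  [h.mk > 7]
31. n12.env = 18  [h.mk + 17]
32. n1.env = -8  [-8]
33. n18.acc = 26  [A.env * -1 + 18]
34. n18.lim = -4  [A.env + 4]
35. n19.lab = true  [terminal]
36. n18.cnt = false  [a.lab == false]
37. n20.acc = -3  [A.env * -1 - 11]
38. n20.lim = -5  [A.env + 3]
39. n21.cnt = 23  [terminal]
40. n22.lim = 1  [B.lim + 6]
41. n22.lab = true  [e.cnt == 23]
42. n23.lim = 30  [A₀.lim + 29]
43. n23.lab = false  [A₀.lab == false]
44. n24.tag = false  [terminal]
45. n25.idx = "uq"  [terminal]
46. n23.env = 22  [A.lim * 2 - 38]
47. n26.acc = 6  [A₁.env - 16]
48. n26.lim = -8  [A₀.lim + A₁.env - 31]
49. n27.tag = true  [terminal]
50. n26.cnt = true  [f.tag == true]
51. n22.env = 12  [A₀.lim + A₁.env - 11]
52. n20.cnt = true  [true]
53. n0.live = 29  [A.env + 37]
54. n0.tag = "pn"  ["pn"]

-8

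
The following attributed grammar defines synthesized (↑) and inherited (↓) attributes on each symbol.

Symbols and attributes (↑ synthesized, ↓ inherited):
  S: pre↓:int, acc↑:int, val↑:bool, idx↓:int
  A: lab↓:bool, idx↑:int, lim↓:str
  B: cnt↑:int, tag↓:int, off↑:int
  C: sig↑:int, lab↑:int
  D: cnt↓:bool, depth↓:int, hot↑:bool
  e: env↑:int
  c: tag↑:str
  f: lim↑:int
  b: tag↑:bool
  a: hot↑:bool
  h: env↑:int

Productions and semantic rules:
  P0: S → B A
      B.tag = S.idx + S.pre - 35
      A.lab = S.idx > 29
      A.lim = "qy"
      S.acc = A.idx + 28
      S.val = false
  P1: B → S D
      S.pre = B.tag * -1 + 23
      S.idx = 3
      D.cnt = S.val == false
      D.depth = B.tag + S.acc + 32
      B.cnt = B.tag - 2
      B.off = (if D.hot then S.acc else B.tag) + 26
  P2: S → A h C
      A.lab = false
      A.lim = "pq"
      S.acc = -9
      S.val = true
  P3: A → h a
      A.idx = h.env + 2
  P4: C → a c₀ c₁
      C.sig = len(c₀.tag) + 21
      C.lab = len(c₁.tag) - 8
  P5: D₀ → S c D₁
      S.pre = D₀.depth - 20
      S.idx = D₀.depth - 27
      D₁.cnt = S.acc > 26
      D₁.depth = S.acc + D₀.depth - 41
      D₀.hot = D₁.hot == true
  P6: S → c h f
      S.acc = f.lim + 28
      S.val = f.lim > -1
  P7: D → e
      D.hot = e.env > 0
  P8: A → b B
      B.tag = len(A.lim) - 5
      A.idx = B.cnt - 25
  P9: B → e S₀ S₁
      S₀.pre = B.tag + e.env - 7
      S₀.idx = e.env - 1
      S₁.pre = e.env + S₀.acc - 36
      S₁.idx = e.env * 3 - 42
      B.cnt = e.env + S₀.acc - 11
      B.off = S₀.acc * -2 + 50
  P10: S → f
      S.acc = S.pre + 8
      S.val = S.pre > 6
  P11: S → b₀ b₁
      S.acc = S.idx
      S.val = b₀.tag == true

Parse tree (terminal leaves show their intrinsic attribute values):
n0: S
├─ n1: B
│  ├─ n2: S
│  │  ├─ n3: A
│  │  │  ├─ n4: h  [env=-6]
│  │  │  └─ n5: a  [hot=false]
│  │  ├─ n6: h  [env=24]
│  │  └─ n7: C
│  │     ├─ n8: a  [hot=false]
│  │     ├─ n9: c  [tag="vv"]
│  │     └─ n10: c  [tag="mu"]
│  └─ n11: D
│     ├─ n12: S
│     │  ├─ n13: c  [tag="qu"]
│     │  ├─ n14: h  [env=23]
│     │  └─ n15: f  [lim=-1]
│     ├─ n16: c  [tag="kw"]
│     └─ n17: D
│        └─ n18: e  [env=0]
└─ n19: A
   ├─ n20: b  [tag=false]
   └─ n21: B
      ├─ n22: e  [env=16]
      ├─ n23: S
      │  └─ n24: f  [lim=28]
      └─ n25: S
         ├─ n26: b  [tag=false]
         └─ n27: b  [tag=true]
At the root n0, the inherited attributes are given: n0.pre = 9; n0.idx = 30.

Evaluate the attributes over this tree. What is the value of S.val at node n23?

false

1. n0.pre = 9  [given at root]
2. n0.idx = 30  [given at root]
3. n1.tag = 4  [S.idx + S.pre - 35]
4. n2.pre = 19  [B.tag * -1 + 23]
5. n2.idx = 3  [3]
6. n3.lab = false  [false]
7. n3.lim = "pq"  ["pq"]
8. n4.env = -6  [terminal]
9. n5.hot = false  [terminal]
10. n3.idx = -4  [h.env + 2]
11. n6.env = 24  [terminal]
12. n8.hot = false  [terminal]
13. n9.tag = "vv"  [terminal]
14. n10.tag = "mu"  [terminal]
15. n7.sig = 23  [len(c₀.tag) + 21]
16. n7.lab = -6  [len(c₁.tag) - 8]
17. n2.acc = -9  [-9]
18. n2.val = true  [true]
19. n11.cnt = false  [S.val == false]
20. n11.depth = 27  [B.tag + S.acc + 32]
21. n12.pre = 7  [D₀.depth - 20]
22. n12.idx = 0  [D₀.depth - 27]
23. n13.tag = "qu"  [terminal]
24. n14.env = 23  [terminal]
25. n15.lim = -1  [terminal]
26. n12.acc = 27  [f.lim + 28]
27. n12.val = false  [f.lim > -1]
28. n16.tag = "kw"  [terminal]
29. n17.cnt = true  [S.acc > 26]
30. n17.depth = 13  [S.acc + D₀.depth - 41]
31. n18.env = 0  [terminal]
32. n17.hot = false  [e.env > 0]
33. n11.hot = false  [D₁.hot == true]
34. n1.cnt = 2  [B.tag - 2]
35. n1.off = 30  [(if D.hot then S.acc else B.tag) + 26]
36. n19.lab = true  [S.idx > 29]
37. n19.lim = "qy"  ["qy"]
38. n20.tag = false  [terminal]
39. n21.tag = -3  [len(A.lim) - 5]
40. n22.env = 16  [terminal]
41. n23.pre = 6  [B.tag + e.env - 7]
42. n23.idx = 15  [e.env - 1]
43. n24.lim = 28  [terminal]
44. n23.acc = 14  [S.pre + 8]
45. n23.val = false  [S.pre > 6]
46. n25.pre = -6  [e.env + S₀.acc - 36]
47. n25.idx = 6  [e.env * 3 - 42]
48. n26.tag = false  [terminal]
49. n27.tag = true  [terminal]
50. n25.acc = 6  [S.idx]
51. n25.val = false  [b₀.tag == true]
52. n21.cnt = 19  [e.env + S₀.acc - 11]
53. n21.off = 22  [S₀.acc * -2 + 50]
54. n19.idx = -6  [B.cnt - 25]
55. n0.acc = 22  [A.idx + 28]
56. n0.val = false  [false]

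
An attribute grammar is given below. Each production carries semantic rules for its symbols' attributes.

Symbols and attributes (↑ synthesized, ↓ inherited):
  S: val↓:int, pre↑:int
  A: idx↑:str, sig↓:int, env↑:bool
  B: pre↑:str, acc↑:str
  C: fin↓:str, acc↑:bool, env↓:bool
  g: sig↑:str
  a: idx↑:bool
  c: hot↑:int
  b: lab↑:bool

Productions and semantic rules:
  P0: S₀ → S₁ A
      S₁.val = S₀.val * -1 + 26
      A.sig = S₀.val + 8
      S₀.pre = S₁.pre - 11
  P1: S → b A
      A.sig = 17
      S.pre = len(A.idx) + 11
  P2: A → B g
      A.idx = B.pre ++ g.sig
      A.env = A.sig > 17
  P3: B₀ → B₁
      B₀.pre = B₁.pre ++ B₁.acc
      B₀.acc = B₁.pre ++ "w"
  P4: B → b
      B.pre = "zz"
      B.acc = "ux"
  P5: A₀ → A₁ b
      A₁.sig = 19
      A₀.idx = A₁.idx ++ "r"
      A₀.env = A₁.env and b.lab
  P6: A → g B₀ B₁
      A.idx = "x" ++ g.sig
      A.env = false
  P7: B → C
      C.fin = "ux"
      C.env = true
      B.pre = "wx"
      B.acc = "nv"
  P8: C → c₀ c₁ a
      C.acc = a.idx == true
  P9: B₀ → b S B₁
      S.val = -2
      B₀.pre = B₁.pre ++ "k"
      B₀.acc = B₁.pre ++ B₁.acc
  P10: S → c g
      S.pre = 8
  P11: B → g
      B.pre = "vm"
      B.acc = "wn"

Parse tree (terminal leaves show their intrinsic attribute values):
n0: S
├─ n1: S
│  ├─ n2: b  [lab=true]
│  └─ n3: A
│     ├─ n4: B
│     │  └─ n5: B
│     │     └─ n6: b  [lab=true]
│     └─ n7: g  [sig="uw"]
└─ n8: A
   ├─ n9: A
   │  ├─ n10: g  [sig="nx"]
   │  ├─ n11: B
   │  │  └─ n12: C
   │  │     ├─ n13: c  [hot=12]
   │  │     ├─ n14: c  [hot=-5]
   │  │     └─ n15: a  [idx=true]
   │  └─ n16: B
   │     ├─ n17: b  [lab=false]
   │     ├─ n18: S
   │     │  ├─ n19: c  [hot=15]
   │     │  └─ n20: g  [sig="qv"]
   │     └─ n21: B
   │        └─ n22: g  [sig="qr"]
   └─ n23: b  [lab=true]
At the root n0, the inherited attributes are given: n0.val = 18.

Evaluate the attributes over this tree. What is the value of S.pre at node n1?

1. n0.val = 18  [given at root]
2. n1.val = 8  [S₀.val * -1 + 26]
3. n2.lab = true  [terminal]
4. n3.sig = 17  [17]
5. n6.lab = true  [terminal]
6. n5.pre = "zz"  ["zz"]
7. n5.acc = "ux"  ["ux"]
8. n4.pre = "zzux"  [B₁.pre ++ B₁.acc]
9. n4.acc = "zzw"  [B₁.pre ++ "w"]
10. n7.sig = "uw"  [terminal]
11. n3.idx = "zzuxuw"  [B.pre ++ g.sig]
12. n3.env = false  [A.sig > 17]
13. n1.pre = 17  [len(A.idx) + 11]
14. n8.sig = 26  [S₀.val + 8]
15. n9.sig = 19  [19]
16. n10.sig = "nx"  [terminal]
17. n12.fin = "ux"  ["ux"]
18. n12.env = true  [true]
19. n13.hot = 12  [terminal]
20. n14.hot = -5  [terminal]
21. n15.idx = true  [terminal]
22. n12.acc = true  [a.idx == true]
23. n11.pre = "wx"  ["wx"]
24. n11.acc = "nv"  ["nv"]
25. n17.lab = false  [terminal]
26. n18.val = -2  [-2]
27. n19.hot = 15  [terminal]
28. n20.sig = "qv"  [terminal]
29. n18.pre = 8  [8]
30. n22.sig = "qr"  [terminal]
31. n21.pre = "vm"  ["vm"]
32. n21.acc = "wn"  ["wn"]
33. n16.pre = "vmk"  [B₁.pre ++ "k"]
34. n16.acc = "vmwn"  [B₁.pre ++ B₁.acc]
35. n9.idx = "xnx"  ["x" ++ g.sig]
36. n9.env = false  [false]
37. n23.lab = true  [terminal]
38. n8.idx = "xnxr"  [A₁.idx ++ "r"]
39. n8.env = false  [A₁.env and b.lab]
40. n0.pre = 6  [S₁.pre - 11]

17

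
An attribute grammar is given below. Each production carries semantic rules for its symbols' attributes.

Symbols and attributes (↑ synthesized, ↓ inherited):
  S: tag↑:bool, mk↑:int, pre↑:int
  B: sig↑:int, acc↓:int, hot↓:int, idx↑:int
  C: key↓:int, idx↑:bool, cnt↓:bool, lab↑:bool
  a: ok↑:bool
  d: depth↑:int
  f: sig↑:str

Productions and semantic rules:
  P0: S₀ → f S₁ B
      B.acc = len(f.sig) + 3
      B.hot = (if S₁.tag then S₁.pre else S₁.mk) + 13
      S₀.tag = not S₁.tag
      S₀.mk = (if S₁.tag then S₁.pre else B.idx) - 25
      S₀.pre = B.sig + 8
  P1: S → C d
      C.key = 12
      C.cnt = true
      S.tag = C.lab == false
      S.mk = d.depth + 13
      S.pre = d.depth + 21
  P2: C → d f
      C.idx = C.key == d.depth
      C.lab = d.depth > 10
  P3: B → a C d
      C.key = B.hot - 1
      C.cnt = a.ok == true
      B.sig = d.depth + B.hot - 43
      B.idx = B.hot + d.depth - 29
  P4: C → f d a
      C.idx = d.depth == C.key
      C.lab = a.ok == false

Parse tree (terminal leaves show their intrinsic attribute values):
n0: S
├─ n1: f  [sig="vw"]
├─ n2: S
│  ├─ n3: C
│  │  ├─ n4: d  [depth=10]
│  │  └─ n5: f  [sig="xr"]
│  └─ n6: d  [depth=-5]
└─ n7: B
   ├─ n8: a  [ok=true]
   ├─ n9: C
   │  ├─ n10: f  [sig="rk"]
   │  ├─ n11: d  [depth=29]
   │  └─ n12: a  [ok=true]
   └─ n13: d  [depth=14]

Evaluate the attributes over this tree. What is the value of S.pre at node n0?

1. n1.sig = "vw"  [terminal]
2. n3.key = 12  [12]
3. n3.cnt = true  [true]
4. n4.depth = 10  [terminal]
5. n5.sig = "xr"  [terminal]
6. n3.idx = false  [C.key == d.depth]
7. n3.lab = false  [d.depth > 10]
8. n6.depth = -5  [terminal]
9. n2.tag = true  [C.lab == false]
10. n2.mk = 8  [d.depth + 13]
11. n2.pre = 16  [d.depth + 21]
12. n7.acc = 5  [len(f.sig) + 3]
13. n7.hot = 29  [(if S₁.tag then S₁.pre else S₁.mk) + 13]
14. n8.ok = true  [terminal]
15. n9.key = 28  [B.hot - 1]
16. n9.cnt = true  [a.ok == true]
17. n10.sig = "rk"  [terminal]
18. n11.depth = 29  [terminal]
19. n12.ok = true  [terminal]
20. n9.idx = false  [d.depth == C.key]
21. n9.lab = false  [a.ok == false]
22. n13.depth = 14  [terminal]
23. n7.sig = 0  [d.depth + B.hot - 43]
24. n7.idx = 14  [B.hot + d.depth - 29]
25. n0.tag = false  [not S₁.tag]
26. n0.mk = -9  [(if S₁.tag then S₁.pre else B.idx) - 25]
27. n0.pre = 8  [B.sig + 8]

8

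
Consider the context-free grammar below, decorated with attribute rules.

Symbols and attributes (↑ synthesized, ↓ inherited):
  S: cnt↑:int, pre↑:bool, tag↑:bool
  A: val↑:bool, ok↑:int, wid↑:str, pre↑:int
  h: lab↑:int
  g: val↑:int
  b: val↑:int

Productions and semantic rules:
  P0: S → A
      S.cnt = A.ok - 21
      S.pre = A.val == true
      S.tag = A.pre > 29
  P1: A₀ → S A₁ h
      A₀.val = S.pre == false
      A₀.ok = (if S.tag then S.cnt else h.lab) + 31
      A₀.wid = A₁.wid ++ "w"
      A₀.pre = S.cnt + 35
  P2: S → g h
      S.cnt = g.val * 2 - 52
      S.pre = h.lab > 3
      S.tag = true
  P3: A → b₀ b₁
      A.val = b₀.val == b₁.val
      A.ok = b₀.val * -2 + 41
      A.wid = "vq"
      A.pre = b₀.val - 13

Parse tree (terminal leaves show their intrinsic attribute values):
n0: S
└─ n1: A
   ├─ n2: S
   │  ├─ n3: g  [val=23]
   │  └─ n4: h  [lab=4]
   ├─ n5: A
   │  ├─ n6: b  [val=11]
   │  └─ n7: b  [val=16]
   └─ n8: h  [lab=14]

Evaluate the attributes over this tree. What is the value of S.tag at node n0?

1. n3.val = 23  [terminal]
2. n4.lab = 4  [terminal]
3. n2.cnt = -6  [g.val * 2 - 52]
4. n2.pre = true  [h.lab > 3]
5. n2.tag = true  [true]
6. n6.val = 11  [terminal]
7. n7.val = 16  [terminal]
8. n5.val = false  [b₀.val == b₁.val]
9. n5.ok = 19  [b₀.val * -2 + 41]
10. n5.wid = "vq"  ["vq"]
11. n5.pre = -2  [b₀.val - 13]
12. n8.lab = 14  [terminal]
13. n1.val = false  [S.pre == false]
14. n1.ok = 25  [(if S.tag then S.cnt else h.lab) + 31]
15. n1.wid = "vqw"  [A₁.wid ++ "w"]
16. n1.pre = 29  [S.cnt + 35]
17. n0.cnt = 4  [A.ok - 21]
18. n0.pre = false  [A.val == true]
19. n0.tag = false  [A.pre > 29]

false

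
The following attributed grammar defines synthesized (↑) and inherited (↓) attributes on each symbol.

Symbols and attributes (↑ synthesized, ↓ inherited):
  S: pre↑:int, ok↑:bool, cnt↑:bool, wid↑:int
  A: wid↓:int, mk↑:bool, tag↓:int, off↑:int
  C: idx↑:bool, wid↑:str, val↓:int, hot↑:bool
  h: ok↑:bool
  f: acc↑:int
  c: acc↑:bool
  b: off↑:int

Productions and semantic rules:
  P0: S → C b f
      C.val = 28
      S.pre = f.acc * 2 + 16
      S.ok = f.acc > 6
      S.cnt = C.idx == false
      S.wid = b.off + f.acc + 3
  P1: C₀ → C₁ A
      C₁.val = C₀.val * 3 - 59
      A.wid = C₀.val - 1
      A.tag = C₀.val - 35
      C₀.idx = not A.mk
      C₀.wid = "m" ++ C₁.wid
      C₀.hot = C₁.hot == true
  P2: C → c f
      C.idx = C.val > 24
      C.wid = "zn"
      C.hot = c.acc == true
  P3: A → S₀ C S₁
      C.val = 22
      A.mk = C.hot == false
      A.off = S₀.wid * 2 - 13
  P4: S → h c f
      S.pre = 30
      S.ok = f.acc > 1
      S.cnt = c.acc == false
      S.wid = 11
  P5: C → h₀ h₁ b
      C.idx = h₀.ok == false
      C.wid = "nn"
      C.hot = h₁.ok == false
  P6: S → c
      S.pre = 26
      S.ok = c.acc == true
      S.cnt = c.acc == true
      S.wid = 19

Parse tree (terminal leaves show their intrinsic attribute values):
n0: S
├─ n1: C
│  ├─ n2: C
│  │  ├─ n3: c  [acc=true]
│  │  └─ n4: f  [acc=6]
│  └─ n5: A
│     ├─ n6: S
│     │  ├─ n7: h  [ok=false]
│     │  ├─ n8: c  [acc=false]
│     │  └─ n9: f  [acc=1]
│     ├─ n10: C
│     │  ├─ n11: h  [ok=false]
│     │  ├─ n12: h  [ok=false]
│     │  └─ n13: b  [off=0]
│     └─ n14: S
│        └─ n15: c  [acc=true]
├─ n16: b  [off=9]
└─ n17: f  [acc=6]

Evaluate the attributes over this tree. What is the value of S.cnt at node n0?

false

1. n1.val = 28  [28]
2. n2.val = 25  [C₀.val * 3 - 59]
3. n3.acc = true  [terminal]
4. n4.acc = 6  [terminal]
5. n2.idx = true  [C.val > 24]
6. n2.wid = "zn"  ["zn"]
7. n2.hot = true  [c.acc == true]
8. n5.wid = 27  [C₀.val - 1]
9. n5.tag = -7  [C₀.val - 35]
10. n7.ok = false  [terminal]
11. n8.acc = false  [terminal]
12. n9.acc = 1  [terminal]
13. n6.pre = 30  [30]
14. n6.ok = false  [f.acc > 1]
15. n6.cnt = true  [c.acc == false]
16. n6.wid = 11  [11]
17. n10.val = 22  [22]
18. n11.ok = false  [terminal]
19. n12.ok = false  [terminal]
20. n13.off = 0  [terminal]
21. n10.idx = true  [h₀.ok == false]
22. n10.wid = "nn"  ["nn"]
23. n10.hot = true  [h₁.ok == false]
24. n15.acc = true  [terminal]
25. n14.pre = 26  [26]
26. n14.ok = true  [c.acc == true]
27. n14.cnt = true  [c.acc == true]
28. n14.wid = 19  [19]
29. n5.mk = false  [C.hot == false]
30. n5.off = 9  [S₀.wid * 2 - 13]
31. n1.idx = true  [not A.mk]
32. n1.wid = "mzn"  ["m" ++ C₁.wid]
33. n1.hot = true  [C₁.hot == true]
34. n16.off = 9  [terminal]
35. n17.acc = 6  [terminal]
36. n0.pre = 28  [f.acc * 2 + 16]
37. n0.ok = false  [f.acc > 6]
38. n0.cnt = false  [C.idx == false]
39. n0.wid = 18  [b.off + f.acc + 3]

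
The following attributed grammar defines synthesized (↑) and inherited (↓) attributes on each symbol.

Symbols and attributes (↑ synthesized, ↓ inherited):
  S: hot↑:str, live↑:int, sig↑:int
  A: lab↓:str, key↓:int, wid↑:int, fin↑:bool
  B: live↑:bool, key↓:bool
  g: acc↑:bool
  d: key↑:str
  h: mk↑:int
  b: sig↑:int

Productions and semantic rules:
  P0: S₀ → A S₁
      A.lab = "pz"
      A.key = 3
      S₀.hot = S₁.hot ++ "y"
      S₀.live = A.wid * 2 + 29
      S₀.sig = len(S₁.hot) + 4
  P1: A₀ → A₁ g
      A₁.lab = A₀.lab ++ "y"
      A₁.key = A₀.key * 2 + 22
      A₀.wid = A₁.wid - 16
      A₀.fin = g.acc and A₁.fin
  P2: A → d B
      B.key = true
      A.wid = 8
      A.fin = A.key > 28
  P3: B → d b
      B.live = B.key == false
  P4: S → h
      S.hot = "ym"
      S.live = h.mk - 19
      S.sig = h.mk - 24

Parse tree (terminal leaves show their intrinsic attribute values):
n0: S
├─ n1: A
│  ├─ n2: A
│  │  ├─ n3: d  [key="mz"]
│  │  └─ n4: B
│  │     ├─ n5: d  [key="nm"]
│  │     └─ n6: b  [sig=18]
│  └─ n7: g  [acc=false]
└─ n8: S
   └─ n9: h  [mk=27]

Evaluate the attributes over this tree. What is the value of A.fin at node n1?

1. n1.lab = "pz"  ["pz"]
2. n1.key = 3  [3]
3. n2.lab = "pzy"  [A₀.lab ++ "y"]
4. n2.key = 28  [A₀.key * 2 + 22]
5. n3.key = "mz"  [terminal]
6. n4.key = true  [true]
7. n5.key = "nm"  [terminal]
8. n6.sig = 18  [terminal]
9. n4.live = false  [B.key == false]
10. n2.wid = 8  [8]
11. n2.fin = false  [A.key > 28]
12. n7.acc = false  [terminal]
13. n1.wid = -8  [A₁.wid - 16]
14. n1.fin = false  [g.acc and A₁.fin]
15. n9.mk = 27  [terminal]
16. n8.hot = "ym"  ["ym"]
17. n8.live = 8  [h.mk - 19]
18. n8.sig = 3  [h.mk - 24]
19. n0.hot = "ymy"  [S₁.hot ++ "y"]
20. n0.live = 13  [A.wid * 2 + 29]
21. n0.sig = 6  [len(S₁.hot) + 4]

false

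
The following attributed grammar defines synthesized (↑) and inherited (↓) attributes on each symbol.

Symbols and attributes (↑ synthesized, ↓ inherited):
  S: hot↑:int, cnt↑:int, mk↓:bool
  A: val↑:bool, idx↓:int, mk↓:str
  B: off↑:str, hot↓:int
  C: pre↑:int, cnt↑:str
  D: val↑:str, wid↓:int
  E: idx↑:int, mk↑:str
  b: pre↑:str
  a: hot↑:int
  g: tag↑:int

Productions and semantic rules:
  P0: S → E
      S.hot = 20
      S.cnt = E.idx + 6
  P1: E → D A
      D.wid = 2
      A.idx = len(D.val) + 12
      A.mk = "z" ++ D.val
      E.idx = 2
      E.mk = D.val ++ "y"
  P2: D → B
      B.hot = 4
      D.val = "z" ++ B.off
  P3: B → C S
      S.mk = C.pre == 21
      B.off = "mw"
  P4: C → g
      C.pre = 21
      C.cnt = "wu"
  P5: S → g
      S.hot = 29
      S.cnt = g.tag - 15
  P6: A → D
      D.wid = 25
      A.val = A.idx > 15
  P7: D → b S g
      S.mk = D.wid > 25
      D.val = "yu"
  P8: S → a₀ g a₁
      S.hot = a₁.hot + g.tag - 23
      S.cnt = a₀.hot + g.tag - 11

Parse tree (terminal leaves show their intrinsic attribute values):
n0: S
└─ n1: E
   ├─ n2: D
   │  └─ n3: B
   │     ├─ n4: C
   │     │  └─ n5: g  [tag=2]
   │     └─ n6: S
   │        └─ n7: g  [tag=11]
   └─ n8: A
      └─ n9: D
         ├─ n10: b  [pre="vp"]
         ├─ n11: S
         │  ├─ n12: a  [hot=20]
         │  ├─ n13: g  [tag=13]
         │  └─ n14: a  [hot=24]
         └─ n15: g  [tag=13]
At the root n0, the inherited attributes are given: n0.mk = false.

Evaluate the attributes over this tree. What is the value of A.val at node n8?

1. n0.mk = false  [given at root]
2. n2.wid = 2  [2]
3. n3.hot = 4  [4]
4. n5.tag = 2  [terminal]
5. n4.pre = 21  [21]
6. n4.cnt = "wu"  ["wu"]
7. n6.mk = true  [C.pre == 21]
8. n7.tag = 11  [terminal]
9. n6.hot = 29  [29]
10. n6.cnt = -4  [g.tag - 15]
11. n3.off = "mw"  ["mw"]
12. n2.val = "zmw"  ["z" ++ B.off]
13. n8.idx = 15  [len(D.val) + 12]
14. n8.mk = "zzmw"  ["z" ++ D.val]
15. n9.wid = 25  [25]
16. n10.pre = "vp"  [terminal]
17. n11.mk = false  [D.wid > 25]
18. n12.hot = 20  [terminal]
19. n13.tag = 13  [terminal]
20. n14.hot = 24  [terminal]
21. n11.hot = 14  [a₁.hot + g.tag - 23]
22. n11.cnt = 22  [a₀.hot + g.tag - 11]
23. n15.tag = 13  [terminal]
24. n9.val = "yu"  ["yu"]
25. n8.val = false  [A.idx > 15]
26. n1.idx = 2  [2]
27. n1.mk = "zmwy"  [D.val ++ "y"]
28. n0.hot = 20  [20]
29. n0.cnt = 8  [E.idx + 6]

false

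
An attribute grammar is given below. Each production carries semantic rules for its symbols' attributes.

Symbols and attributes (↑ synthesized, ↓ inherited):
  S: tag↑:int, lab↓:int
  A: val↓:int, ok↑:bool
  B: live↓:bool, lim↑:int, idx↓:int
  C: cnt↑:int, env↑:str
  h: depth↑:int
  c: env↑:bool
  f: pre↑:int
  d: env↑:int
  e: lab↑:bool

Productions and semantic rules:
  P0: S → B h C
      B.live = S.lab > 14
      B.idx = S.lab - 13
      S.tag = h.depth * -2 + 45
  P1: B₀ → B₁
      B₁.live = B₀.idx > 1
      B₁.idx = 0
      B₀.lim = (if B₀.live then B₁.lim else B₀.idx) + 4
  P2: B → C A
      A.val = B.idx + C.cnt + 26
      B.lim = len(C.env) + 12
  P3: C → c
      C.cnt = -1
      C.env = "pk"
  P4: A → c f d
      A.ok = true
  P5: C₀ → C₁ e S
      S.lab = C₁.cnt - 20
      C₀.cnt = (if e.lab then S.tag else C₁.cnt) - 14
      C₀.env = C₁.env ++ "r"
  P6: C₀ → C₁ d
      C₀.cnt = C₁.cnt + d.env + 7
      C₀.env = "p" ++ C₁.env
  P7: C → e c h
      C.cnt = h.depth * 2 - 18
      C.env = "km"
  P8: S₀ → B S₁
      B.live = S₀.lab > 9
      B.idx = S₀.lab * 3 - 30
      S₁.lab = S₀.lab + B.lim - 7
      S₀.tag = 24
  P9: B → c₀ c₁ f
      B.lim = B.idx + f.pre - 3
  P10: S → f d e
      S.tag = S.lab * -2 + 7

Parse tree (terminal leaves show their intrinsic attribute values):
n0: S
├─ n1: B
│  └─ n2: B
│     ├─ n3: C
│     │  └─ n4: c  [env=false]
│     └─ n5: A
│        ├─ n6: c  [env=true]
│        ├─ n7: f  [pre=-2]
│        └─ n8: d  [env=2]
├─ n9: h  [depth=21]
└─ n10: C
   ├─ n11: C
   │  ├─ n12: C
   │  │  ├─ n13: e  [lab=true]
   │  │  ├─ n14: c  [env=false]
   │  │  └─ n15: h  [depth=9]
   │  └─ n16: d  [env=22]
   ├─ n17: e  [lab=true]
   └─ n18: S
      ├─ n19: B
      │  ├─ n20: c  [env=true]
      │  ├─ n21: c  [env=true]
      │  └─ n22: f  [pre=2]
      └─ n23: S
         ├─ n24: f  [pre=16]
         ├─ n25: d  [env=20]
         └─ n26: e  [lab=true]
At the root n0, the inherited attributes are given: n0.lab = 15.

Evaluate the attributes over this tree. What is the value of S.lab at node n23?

-2

1. n0.lab = 15  [given at root]
2. n1.live = true  [S.lab > 14]
3. n1.idx = 2  [S.lab - 13]
4. n2.live = true  [B₀.idx > 1]
5. n2.idx = 0  [0]
6. n4.env = false  [terminal]
7. n3.cnt = -1  [-1]
8. n3.env = "pk"  ["pk"]
9. n5.val = 25  [B.idx + C.cnt + 26]
10. n6.env = true  [terminal]
11. n7.pre = -2  [terminal]
12. n8.env = 2  [terminal]
13. n5.ok = true  [true]
14. n2.lim = 14  [len(C.env) + 12]
15. n1.lim = 18  [(if B₀.live then B₁.lim else B₀.idx) + 4]
16. n9.depth = 21  [terminal]
17. n13.lab = true  [terminal]
18. n14.env = false  [terminal]
19. n15.depth = 9  [terminal]
20. n12.cnt = 0  [h.depth * 2 - 18]
21. n12.env = "km"  ["km"]
22. n16.env = 22  [terminal]
23. n11.cnt = 29  [C₁.cnt + d.env + 7]
24. n11.env = "pkm"  ["p" ++ C₁.env]
25. n17.lab = true  [terminal]
26. n18.lab = 9  [C₁.cnt - 20]
27. n19.live = false  [S₀.lab > 9]
28. n19.idx = -3  [S₀.lab * 3 - 30]
29. n20.env = true  [terminal]
30. n21.env = true  [terminal]
31. n22.pre = 2  [terminal]
32. n19.lim = -4  [B.idx + f.pre - 3]
33. n23.lab = -2  [S₀.lab + B.lim - 7]
34. n24.pre = 16  [terminal]
35. n25.env = 20  [terminal]
36. n26.lab = true  [terminal]
37. n23.tag = 11  [S.lab * -2 + 7]
38. n18.tag = 24  [24]
39. n10.cnt = 10  [(if e.lab then S.tag else C₁.cnt) - 14]
40. n10.env = "pkmr"  [C₁.env ++ "r"]
41. n0.tag = 3  [h.depth * -2 + 45]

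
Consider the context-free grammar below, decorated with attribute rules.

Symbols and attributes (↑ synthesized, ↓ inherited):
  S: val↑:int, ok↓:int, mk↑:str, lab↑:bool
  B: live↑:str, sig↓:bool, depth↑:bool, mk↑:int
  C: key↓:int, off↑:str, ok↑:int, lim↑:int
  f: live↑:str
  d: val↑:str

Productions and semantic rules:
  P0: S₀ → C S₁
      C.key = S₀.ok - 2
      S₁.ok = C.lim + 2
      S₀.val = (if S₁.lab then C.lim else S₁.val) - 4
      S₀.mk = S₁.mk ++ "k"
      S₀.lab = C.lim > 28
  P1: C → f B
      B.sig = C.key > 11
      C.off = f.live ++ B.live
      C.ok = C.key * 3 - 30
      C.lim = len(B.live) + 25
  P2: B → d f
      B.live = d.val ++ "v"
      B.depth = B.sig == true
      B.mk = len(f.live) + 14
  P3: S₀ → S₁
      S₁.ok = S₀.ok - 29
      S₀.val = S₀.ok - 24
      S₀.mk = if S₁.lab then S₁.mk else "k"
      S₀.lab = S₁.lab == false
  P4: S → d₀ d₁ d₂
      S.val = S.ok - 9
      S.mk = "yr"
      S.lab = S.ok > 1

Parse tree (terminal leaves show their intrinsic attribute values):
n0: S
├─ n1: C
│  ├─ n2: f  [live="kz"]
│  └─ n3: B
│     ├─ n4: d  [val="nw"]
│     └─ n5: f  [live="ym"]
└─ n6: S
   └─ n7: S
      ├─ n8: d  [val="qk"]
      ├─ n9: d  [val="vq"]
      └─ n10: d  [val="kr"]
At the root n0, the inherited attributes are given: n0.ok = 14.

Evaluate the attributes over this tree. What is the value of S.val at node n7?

1. n0.ok = 14  [given at root]
2. n1.key = 12  [S₀.ok - 2]
3. n2.live = "kz"  [terminal]
4. n3.sig = true  [C.key > 11]
5. n4.val = "nw"  [terminal]
6. n5.live = "ym"  [terminal]
7. n3.live = "nwv"  [d.val ++ "v"]
8. n3.depth = true  [B.sig == true]
9. n3.mk = 16  [len(f.live) + 14]
10. n1.off = "kznwv"  [f.live ++ B.live]
11. n1.ok = 6  [C.key * 3 - 30]
12. n1.lim = 28  [len(B.live) + 25]
13. n6.ok = 30  [C.lim + 2]
14. n7.ok = 1  [S₀.ok - 29]
15. n8.val = "qk"  [terminal]
16. n9.val = "vq"  [terminal]
17. n10.val = "kr"  [terminal]
18. n7.val = -8  [S.ok - 9]
19. n7.mk = "yr"  ["yr"]
20. n7.lab = false  [S.ok > 1]
21. n6.val = 6  [S₀.ok - 24]
22. n6.mk = "k"  [if S₁.lab then S₁.mk else "k"]
23. n6.lab = true  [S₁.lab == false]
24. n0.val = 24  [(if S₁.lab then C.lim else S₁.val) - 4]
25. n0.mk = "kk"  [S₁.mk ++ "k"]
26. n0.lab = false  [C.lim > 28]

-8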